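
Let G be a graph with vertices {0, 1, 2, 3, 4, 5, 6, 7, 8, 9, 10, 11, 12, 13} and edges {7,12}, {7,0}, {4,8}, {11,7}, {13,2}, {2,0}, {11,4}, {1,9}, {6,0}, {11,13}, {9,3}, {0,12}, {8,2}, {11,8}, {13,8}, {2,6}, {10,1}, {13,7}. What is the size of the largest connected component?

9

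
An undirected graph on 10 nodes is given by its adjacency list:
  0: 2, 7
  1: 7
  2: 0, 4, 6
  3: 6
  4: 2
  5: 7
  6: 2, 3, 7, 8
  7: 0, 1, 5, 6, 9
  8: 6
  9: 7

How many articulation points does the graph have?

3

Removing 2 increases the component count from 1 to 2, so 2 is a cut vertex.
Removing 6 increases the component count from 1 to 3, so 6 is a cut vertex.
Removing 7 increases the component count from 1 to 4, so 7 is a cut vertex.
By contrast removing 5 leaves 1 component; it is not a cut vertex. No other vertex is a cut vertex either.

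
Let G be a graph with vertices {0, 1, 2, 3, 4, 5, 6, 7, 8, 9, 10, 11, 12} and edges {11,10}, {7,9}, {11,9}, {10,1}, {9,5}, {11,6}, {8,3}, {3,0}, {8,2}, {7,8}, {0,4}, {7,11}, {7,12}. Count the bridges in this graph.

10

The edges on the cycle 7-11-9-7 are not bridges since each lies on that cycle.
But removing 8—3 disconnects 8 from 3; removing 7—8 disconnects 7 from 8; removing 2—8 disconnects 2 from 8; removing 0—4 disconnects 0 from 4 — these are bridges.
In total 10 edges are bridges.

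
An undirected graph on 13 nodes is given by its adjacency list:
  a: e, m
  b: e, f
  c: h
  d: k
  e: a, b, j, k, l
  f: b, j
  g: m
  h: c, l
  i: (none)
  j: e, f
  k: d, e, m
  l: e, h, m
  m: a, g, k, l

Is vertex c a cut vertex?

Deleting c leaves 2 components (was 2), so c is not a cut vertex.

No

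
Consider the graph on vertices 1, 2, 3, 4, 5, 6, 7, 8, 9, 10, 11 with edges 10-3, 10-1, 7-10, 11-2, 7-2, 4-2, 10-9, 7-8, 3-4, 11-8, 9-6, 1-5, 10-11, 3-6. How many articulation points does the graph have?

2

Removing 1 increases the component count from 1 to 2, so 1 is a cut vertex.
Removing 10 increases the component count from 1 to 2, so 10 is a cut vertex.
By contrast removing 7 leaves 1 component; it is not a cut vertex. No other vertex is a cut vertex either.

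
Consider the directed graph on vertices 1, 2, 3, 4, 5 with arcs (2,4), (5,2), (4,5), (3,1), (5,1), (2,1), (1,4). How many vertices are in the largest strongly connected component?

4

{1, 2, 4, 5} are all mutually reachable — one SCC of size 4.
{3} is an SCC by itself.
The largest has 4 vertices.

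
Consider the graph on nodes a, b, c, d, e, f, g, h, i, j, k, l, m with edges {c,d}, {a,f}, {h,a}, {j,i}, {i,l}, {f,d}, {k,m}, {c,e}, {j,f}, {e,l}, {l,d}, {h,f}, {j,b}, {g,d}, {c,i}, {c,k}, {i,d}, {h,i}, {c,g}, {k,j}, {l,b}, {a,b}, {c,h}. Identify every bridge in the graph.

The edges on the cycle c-k-j-i-c are not bridges since each lies on that cycle.
But removing m-k disconnects m from k — this is a bridge.

k-m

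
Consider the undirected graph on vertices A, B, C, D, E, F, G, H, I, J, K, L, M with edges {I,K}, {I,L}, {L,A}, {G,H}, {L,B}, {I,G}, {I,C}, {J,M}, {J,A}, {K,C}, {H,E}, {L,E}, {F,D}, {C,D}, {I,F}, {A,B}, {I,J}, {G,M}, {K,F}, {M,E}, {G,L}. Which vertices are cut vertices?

I

Removing I increases the component count from 1 to 2, so I is a cut vertex.
By contrast removing D leaves 1 component; it is not a cut vertex. No other vertex is a cut vertex either.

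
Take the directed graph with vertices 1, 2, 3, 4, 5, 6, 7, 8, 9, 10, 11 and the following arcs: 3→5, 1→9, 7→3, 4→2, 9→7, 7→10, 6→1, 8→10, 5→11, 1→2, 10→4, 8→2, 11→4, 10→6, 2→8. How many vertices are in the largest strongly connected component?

11

{1, 2, 3, 4, 5, 6, 7, 8, 9, 10, 11} are all mutually reachable — one SCC of size 11.
The largest has 11 vertices.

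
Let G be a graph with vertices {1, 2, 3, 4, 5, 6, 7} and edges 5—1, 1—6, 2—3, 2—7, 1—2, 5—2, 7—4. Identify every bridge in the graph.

1-6, 2-3, 2-7, 4-7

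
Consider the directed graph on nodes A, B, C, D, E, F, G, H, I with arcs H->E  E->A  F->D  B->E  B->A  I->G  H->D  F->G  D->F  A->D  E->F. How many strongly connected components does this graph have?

{D, F} are all mutually reachable — one SCC of size 2.
{C} is an SCC by itself.
{B} is an SCC by itself.
{I} is an SCC by itself.
{A} is an SCC by itself.
(and 3 more singleton SCCs)
That gives 8 strongly connected components.

8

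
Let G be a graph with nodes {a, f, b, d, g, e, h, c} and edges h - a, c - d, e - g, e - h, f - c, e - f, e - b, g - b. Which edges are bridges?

The edges on the cycle e-g-b-e are not bridges since each lies on that cycle.
But removing e - h disconnects e from h; removing f - c disconnects f from c; removing h - a disconnects h from a; removing e - f disconnects e from f — these are bridges.
In total 5 edges are bridges.

a-h, c-d, c-f, e-f, e-h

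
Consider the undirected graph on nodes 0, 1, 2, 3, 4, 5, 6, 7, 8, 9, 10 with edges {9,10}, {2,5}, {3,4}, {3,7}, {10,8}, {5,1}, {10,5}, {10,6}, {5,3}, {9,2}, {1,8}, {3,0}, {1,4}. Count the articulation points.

2

Removing 3 increases the component count from 1 to 3, so 3 is a cut vertex.
Removing 10 increases the component count from 1 to 2, so 10 is a cut vertex.
By contrast removing 2 leaves 1 component; it is not a cut vertex. No other vertex is a cut vertex either.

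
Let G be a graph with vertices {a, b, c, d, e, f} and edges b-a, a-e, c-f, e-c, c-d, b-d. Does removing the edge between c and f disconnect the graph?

Removing c-f leaves no path between c and f: the component count goes from 1 to 2. So it is a bridge.

Yes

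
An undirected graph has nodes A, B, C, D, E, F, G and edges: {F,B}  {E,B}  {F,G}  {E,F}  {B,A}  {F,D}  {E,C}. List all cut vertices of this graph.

B, E, F

Removing B increases the component count from 1 to 2, so B is a cut vertex.
Removing E increases the component count from 1 to 2, so E is a cut vertex.
Removing F increases the component count from 1 to 3, so F is a cut vertex.
By contrast removing D leaves 1 component; it is not a cut vertex. No other vertex is a cut vertex either.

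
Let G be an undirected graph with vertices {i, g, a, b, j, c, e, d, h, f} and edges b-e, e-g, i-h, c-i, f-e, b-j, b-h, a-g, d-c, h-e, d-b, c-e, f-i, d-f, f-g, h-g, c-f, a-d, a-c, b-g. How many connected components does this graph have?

Starting from a we can reach a, b, c, d, e, f, g, h, i, j. That is one component of size 10.
Total: 1 component.

1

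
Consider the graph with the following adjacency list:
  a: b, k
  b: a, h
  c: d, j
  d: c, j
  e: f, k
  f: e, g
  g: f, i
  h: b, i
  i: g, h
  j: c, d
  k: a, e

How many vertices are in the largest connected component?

Starting from c we can reach c, d, j. That is one component of size 3.
Starting from a we can reach a, b, e, f, g, h, i, k. That is one component of size 8.
The largest has 8 vertices.

8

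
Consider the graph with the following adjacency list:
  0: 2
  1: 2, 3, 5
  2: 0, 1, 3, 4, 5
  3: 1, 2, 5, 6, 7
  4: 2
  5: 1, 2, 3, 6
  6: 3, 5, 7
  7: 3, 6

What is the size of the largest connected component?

8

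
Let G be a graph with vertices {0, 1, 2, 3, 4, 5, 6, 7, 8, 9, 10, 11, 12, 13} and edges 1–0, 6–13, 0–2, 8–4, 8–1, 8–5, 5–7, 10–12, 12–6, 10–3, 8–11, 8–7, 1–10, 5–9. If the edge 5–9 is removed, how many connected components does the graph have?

2

Before removal there is 1 component.
5–9 is a bridge — removing it separates 5's side from 9's side.
After removal: 2 components.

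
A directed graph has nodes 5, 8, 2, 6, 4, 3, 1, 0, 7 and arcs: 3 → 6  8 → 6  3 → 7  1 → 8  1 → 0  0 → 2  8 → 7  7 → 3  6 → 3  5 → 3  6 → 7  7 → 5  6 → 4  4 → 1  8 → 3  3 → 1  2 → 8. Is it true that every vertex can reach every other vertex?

From 2 we can reach every vertex (0, 1, 2, 3, 4, 5, 6, 7, 8), and every vertex can reach 2 (0, 1, 2, 3, 4, 5, 6, 7, 8). So the whole graph is one strongly connected component.

Yes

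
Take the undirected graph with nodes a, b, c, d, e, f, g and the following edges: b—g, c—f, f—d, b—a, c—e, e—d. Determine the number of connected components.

2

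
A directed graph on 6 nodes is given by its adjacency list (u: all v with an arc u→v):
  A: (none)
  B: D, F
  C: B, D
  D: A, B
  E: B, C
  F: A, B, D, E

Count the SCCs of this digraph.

{B, C, D, E, F} are all mutually reachable — one SCC of size 5.
{A} is an SCC by itself.
That gives 2 strongly connected components.

2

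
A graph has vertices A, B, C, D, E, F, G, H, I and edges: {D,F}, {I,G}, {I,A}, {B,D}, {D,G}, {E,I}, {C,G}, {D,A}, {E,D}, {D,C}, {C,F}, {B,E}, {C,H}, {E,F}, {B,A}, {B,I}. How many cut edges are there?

1

The edges on the cycle B-E-I-A-B are not bridges since each lies on that cycle.
But removing C - H disconnects C from H — this is a bridge.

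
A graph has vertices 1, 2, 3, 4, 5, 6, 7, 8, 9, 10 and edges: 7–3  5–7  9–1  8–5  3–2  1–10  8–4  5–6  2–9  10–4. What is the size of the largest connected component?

10

Starting from 1 we can reach 1, 2, 3, 4, 5, 6, 7, 8, 9, 10. That is one component of size 10.
The largest has 10 vertices.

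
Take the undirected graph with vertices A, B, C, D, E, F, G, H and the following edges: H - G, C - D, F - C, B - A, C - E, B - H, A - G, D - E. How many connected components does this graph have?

Starting from A we can reach A, B, G, H. That is one component of size 4.
Starting from C we can reach C, D, E, F. That is one component of size 4.
Total: 2 components.

2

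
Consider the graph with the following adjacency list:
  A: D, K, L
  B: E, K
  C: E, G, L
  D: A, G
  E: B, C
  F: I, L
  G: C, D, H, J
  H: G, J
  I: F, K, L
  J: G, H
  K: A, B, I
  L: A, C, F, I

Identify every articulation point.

Removing G increases the component count from 1 to 2, so G is a cut vertex.
By contrast removing L leaves 1 component; it is not a cut vertex. No other vertex is a cut vertex either.

G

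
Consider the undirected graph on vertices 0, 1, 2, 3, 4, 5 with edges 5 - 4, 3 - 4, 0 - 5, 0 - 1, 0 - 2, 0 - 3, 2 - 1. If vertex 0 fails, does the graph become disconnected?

Yes

Deleting 0 raises the number of components from 1 to 2, so 0 is a cut vertex.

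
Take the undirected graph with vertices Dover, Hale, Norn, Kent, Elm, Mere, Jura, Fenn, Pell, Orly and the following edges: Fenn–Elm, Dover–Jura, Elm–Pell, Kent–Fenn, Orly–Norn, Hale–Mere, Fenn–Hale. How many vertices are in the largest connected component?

6

Starting from Jura we can reach Jura, Dover. That is one component of size 2.
Starting from Norn we can reach Norn, Orly. That is one component of size 2.
Starting from Elm we can reach Elm, Fenn, Hale, Kent, Mere, Pell. That is one component of size 6.
The largest has 6 vertices.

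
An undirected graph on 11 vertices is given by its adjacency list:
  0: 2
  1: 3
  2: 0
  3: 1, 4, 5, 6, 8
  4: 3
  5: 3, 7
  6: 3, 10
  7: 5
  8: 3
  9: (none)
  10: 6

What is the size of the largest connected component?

8

9 is isolated — a component by itself.
Starting from 0 we can reach 0, 2. That is one component of size 2.
Starting from 1 we can reach 1, 3, 4, 5, 6, 7, 8, 10. That is one component of size 8.
The largest has 8 vertices.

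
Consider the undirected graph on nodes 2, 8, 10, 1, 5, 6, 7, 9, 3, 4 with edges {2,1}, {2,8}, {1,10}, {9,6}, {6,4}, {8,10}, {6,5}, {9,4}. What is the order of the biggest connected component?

4

3 is isolated — a component by itself.
7 is isolated — a component by itself.
Starting from 4 we can reach 4, 5, 6, 9. That is one component of size 4.
Starting from 1 we can reach 1, 2, 8, 10. That is one component of size 4.
The largest has 4 vertices.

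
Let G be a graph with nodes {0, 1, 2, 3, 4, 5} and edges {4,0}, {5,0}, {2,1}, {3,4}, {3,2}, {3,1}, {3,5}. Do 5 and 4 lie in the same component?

From 5 we can reach 0, 1, 2, 3, 4, 5, which includes 4.

Yes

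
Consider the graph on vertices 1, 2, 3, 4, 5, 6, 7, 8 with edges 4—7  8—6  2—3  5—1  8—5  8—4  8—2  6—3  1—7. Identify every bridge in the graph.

The edges on the cycle 8-5-1-7-4-8 are not bridges since each lies on that cycle.
Every edge lies on some cycle, so there are no bridges.

none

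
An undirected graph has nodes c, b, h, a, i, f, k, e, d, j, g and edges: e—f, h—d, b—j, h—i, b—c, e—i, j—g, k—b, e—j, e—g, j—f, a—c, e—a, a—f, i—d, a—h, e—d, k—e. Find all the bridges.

The edges on the cycle e-a-h-i-e are not bridges since each lies on that cycle.
Every edge lies on some cycle, so there are no bridges.

none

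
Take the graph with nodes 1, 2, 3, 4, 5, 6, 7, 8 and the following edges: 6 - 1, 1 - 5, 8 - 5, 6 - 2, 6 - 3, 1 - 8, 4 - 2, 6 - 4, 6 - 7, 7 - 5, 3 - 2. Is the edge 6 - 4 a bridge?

No

After removing 6 - 4, the path 6-2-4 still connects them, so the edge is not a bridge.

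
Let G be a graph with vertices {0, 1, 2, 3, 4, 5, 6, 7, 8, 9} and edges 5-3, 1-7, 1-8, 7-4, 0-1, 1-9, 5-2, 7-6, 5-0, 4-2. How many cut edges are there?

4

The edges on the cycle 5-0-1-7-4-2-5 are not bridges since each lies on that cycle.
But removing 6-7 disconnects 6 from 7; removing 1-8 disconnects 1 from 8; removing 5-3 disconnects 5 from 3; removing 9-1 disconnects 9 from 1 — these are bridges.
That makes 4 bridges.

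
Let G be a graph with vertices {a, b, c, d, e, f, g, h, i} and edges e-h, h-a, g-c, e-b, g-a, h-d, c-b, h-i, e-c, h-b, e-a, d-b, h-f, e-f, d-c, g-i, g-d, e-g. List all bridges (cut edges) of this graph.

none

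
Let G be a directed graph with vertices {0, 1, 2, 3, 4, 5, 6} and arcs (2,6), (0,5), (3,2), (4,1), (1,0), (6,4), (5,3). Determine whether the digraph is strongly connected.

Yes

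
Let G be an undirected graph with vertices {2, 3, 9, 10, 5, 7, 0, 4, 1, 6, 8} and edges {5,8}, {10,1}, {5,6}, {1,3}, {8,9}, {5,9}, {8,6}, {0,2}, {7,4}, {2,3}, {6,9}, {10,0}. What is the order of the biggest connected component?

Starting from 4 we can reach 4, 7. That is one component of size 2.
Starting from 5 we can reach 5, 6, 8, 9. That is one component of size 4.
Starting from 0 we can reach 0, 1, 2, 3, 10. That is one component of size 5.
The largest has 5 vertices.

5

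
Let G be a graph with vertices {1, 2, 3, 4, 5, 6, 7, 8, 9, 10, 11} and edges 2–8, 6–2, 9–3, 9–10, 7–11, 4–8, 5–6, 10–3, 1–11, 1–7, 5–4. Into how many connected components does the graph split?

3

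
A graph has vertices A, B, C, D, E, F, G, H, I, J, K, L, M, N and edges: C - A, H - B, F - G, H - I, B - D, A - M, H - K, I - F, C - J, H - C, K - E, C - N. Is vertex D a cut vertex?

No

Deleting D leaves 2 components (was 2), so D is not a cut vertex.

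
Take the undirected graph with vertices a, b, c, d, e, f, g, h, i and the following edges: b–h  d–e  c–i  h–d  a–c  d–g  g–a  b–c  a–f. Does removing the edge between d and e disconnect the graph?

Removing d–e leaves no path between d and e: the component count goes from 1 to 2. So it is a bridge.

Yes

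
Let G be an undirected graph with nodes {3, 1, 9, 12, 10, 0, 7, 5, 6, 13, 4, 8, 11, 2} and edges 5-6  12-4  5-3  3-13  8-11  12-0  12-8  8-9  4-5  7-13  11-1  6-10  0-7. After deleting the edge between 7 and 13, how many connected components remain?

2

7 and 13 are still connected via 7-0-12-4-5-3-13, so the component count stays at 2.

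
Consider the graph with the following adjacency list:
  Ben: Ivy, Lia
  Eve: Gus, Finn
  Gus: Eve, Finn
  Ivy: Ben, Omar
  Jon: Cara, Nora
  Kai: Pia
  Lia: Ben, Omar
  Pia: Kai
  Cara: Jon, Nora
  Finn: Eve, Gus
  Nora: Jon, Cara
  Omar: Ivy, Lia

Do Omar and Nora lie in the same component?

No

The component containing Omar is {Ben, Ivy, Lia, Omar}, and Nora is not in it.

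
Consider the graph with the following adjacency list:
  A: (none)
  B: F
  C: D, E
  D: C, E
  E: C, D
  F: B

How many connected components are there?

3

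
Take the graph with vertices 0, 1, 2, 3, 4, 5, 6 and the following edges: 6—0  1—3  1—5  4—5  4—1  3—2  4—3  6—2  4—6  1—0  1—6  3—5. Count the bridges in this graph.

0

The edges on the cycle 4-1-6-2-3-4 are not bridges since each lies on that cycle.
Every edge lies on some cycle, so there are no bridges.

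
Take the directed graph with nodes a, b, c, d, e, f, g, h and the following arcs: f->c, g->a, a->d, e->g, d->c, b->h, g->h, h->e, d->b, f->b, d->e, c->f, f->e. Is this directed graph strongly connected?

From h we can reach every vertex (a, b, c, d, e, f, g, h), and every vertex can reach h (a, b, c, d, e, f, g, h). So the whole graph is one strongly connected component.

Yes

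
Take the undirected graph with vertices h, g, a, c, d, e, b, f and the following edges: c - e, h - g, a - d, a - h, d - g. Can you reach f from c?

The component containing c is {c, e}, and f is not in it.

No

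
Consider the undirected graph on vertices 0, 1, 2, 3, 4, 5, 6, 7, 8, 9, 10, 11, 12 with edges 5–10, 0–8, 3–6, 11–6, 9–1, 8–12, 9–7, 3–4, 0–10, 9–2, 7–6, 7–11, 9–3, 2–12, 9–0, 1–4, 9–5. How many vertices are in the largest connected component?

13

Starting from 0 we can reach 0, 1, 2, 3, 4, 5, 6, 7, 8, 9, 10, 11, 12. That is one component of size 13.
The largest has 13 vertices.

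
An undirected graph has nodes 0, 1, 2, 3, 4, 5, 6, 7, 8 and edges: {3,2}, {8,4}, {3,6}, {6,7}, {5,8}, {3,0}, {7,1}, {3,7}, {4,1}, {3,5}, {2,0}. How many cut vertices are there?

Removing 3 increases the component count from 1 to 2, so 3 is a cut vertex.
By contrast removing 5 leaves 1 component; it is not a cut vertex. No other vertex is a cut vertex either.

1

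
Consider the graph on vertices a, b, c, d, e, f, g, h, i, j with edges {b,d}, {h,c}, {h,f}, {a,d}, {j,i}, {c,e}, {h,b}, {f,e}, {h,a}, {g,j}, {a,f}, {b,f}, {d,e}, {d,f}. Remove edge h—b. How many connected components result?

2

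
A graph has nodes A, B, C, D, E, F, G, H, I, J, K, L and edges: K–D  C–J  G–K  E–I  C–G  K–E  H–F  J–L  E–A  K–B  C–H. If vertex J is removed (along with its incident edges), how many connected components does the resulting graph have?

2

With J gone, the remaining components are: {L}; {A, B, C, D, E, F, G, H, I, K}.
That is 2 components.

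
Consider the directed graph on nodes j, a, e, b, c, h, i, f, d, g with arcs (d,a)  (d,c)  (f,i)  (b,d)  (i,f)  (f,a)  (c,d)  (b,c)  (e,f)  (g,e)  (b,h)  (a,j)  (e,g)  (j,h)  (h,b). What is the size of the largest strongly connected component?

6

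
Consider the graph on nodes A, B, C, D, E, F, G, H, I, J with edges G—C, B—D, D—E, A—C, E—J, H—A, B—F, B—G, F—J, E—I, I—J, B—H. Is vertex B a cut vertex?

Deleting B raises the number of components from 1 to 2, so B is a cut vertex.

Yes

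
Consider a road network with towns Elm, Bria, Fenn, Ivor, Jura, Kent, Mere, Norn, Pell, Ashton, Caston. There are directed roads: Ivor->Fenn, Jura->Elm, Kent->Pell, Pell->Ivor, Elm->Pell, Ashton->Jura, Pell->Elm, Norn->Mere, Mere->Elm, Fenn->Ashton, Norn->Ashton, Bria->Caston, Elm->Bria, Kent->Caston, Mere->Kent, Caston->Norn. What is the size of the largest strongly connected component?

11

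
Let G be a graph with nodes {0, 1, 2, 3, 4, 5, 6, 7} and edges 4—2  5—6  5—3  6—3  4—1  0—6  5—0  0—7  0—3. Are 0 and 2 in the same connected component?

The component containing 0 is {0, 3, 5, 6, 7}, and 2 is not in it.

No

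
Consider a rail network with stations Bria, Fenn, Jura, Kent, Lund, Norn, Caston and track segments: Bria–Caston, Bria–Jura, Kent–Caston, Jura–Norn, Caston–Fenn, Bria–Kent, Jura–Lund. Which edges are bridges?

Bria-Jura, Caston-Fenn, Jura-Lund, Jura-Norn

The edges on the cycle Bria-Kent-Caston-Bria are not bridges since each lies on that cycle.
But removing Caston–Fenn disconnects Caston from Fenn; removing Jura–Norn disconnects Jura from Norn; removing Jura–Lund disconnects Jura from Lund; removing Bria–Jura disconnects Bria from Jura — these are bridges.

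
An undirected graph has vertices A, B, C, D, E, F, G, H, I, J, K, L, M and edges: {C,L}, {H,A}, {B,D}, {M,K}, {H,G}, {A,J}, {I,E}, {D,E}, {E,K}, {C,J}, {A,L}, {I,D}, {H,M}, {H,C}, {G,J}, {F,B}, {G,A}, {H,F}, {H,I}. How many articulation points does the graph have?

Removing H increases the component count from 1 to 2, so H is a cut vertex.
By contrast removing B leaves 1 component; it is not a cut vertex. No other vertex is a cut vertex either.

1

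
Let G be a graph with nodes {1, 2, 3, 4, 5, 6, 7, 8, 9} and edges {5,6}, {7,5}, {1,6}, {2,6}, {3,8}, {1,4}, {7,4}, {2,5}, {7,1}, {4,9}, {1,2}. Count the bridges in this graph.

The edges on the cycle 1-2-6-1 are not bridges since each lies on that cycle.
But removing 4–9 disconnects 4 from 9; removing 8–3 disconnects 8 from 3 — these are bridges.
That makes 2 bridges.

2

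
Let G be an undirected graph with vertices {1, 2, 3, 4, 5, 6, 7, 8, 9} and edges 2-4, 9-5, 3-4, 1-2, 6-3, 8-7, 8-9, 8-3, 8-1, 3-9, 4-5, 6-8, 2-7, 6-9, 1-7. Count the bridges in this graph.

The edges on the cycle 8-3-4-2-1-8 are not bridges since each lies on that cycle.
Every edge lies on some cycle, so there are no bridges.

0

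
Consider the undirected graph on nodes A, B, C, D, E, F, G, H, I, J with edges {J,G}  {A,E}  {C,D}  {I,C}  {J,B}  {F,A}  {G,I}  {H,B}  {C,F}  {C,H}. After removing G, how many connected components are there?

1

With G gone, the remaining components are: {A, B, C, D, E, F, H, I, J}.
That is 1 component.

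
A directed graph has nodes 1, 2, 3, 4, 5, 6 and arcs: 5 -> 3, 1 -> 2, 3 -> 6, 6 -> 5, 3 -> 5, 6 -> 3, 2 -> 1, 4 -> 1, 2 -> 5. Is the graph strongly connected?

No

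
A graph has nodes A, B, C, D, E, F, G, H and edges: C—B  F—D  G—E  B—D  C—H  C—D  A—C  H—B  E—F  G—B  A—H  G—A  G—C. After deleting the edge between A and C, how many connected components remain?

A and C are still connected via A-G-C, so the component count stays at 1.

1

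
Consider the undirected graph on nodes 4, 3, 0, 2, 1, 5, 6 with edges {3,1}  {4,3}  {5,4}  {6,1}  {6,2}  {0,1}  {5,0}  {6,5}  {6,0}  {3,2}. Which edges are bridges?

none

The edges on the cycle 6-5-4-3-2-6 are not bridges since each lies on that cycle.
Every edge lies on some cycle, so there are no bridges.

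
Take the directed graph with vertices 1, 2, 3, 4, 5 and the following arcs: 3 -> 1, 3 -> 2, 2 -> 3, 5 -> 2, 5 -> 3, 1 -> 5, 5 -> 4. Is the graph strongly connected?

No

There is no directed path from 4 to 5, so the graph is not strongly connected.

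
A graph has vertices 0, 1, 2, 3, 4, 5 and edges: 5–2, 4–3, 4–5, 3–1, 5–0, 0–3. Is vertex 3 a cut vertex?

Deleting 3 raises the number of components from 1 to 2, so 3 is a cut vertex.

Yes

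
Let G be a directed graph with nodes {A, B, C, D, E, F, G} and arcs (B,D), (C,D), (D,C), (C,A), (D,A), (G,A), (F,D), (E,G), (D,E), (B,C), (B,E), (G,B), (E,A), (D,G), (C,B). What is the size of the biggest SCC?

{B, C, D, E, G} are all mutually reachable — one SCC of size 5.
{A} is an SCC by itself.
{F} is an SCC by itself.
The largest has 5 vertices.

5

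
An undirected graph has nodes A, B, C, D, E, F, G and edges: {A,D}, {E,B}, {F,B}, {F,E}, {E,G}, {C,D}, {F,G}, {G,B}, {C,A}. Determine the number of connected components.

2

Starting from A we can reach A, C, D. That is one component of size 3.
Starting from B we can reach B, E, F, G. That is one component of size 4.
Total: 2 components.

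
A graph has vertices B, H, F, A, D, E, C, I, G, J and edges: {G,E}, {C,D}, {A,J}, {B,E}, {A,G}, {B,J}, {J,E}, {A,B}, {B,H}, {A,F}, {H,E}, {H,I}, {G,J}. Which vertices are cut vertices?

Removing A increases the component count from 2 to 3, so A is a cut vertex.
Removing H increases the component count from 2 to 3, so H is a cut vertex.
By contrast removing B leaves 2 components; it is not a cut vertex. No other vertex is a cut vertex either.

A, H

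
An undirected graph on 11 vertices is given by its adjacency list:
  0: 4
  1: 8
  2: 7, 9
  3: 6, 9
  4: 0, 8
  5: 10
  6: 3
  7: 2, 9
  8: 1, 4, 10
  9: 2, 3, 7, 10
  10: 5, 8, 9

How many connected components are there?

Starting from 0 we can reach 0, 1, 2, 3, 4, 5, 6, 7, 8, 9, 10. That is one component of size 11.
Total: 1 component.

1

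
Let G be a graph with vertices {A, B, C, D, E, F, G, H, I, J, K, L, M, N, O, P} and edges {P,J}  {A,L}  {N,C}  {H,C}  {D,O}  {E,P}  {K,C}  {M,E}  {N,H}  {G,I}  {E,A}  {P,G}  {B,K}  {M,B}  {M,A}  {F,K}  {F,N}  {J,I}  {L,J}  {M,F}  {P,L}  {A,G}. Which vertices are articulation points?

M

Removing M increases the component count from 2 to 3, so M is a cut vertex.
By contrast removing G leaves 2 components; it is not a cut vertex. No other vertex is a cut vertex either.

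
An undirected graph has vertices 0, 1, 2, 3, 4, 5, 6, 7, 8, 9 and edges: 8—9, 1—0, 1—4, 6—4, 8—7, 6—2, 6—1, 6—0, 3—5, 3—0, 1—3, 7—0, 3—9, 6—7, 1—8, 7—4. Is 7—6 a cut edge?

After removing 7—6, the path 7-4-6 still connects them, so the edge is not a bridge.

No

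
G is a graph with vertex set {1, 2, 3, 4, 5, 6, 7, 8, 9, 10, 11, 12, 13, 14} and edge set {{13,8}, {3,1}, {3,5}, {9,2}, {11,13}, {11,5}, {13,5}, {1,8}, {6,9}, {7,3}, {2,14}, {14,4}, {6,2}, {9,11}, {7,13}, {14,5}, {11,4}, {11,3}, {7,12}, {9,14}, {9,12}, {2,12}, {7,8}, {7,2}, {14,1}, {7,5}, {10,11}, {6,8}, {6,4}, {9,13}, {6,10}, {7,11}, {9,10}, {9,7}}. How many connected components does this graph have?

Starting from 1 we can reach 1, 2, 3, 4, 5, 6, 7, 8, 9, 10, 11, 12, 13, 14. That is one component of size 14.
Total: 1 component.

1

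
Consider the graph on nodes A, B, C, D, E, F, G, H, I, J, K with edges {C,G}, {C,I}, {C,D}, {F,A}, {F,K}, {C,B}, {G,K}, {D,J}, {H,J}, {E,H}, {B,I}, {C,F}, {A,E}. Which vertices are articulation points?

Removing C increases the component count from 1 to 2, so C is a cut vertex.
By contrast removing G leaves 1 component; it is not a cut vertex. No other vertex is a cut vertex either.

C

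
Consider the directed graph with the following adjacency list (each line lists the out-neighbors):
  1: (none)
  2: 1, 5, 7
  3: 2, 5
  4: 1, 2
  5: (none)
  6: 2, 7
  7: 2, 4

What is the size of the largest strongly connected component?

3

{2, 4, 7} are all mutually reachable — one SCC of size 3.
{3} is an SCC by itself.
{5} is an SCC by itself.
{6} is an SCC by itself.
{1} is an SCC by itself.
The largest has 3 vertices.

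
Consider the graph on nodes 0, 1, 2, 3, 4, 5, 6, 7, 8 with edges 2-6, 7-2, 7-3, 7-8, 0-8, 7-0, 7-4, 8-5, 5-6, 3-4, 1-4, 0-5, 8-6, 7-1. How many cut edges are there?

The edges on the cycle 7-0-8-7 are not bridges since each lies on that cycle.
Every edge lies on some cycle, so there are no bridges.

0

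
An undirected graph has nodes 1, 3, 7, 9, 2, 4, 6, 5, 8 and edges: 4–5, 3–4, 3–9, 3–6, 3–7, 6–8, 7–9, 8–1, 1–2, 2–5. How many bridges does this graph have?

The edges on the cycle 3-7-9-3 are not bridges since each lies on that cycle.
Every edge lies on some cycle, so there are no bridges.

0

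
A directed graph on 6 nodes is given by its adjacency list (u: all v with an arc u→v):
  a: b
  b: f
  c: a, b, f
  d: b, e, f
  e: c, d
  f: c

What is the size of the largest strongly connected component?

4

{a, b, c, f} are all mutually reachable — one SCC of size 4.
{d, e} are all mutually reachable — one SCC of size 2.
The largest has 4 vertices.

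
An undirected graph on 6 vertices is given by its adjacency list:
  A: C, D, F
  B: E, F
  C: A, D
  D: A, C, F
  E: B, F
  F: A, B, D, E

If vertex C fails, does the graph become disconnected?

No

Deleting C leaves 1 component (was 1) (its neighbors A, D remain connected to each other), so C is not a cut vertex.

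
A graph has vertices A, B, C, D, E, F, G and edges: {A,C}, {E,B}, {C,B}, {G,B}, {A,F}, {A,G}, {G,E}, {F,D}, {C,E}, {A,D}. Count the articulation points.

1

Removing A increases the component count from 1 to 2, so A is a cut vertex.
By contrast removing G leaves 1 component; it is not a cut vertex. No other vertex is a cut vertex either.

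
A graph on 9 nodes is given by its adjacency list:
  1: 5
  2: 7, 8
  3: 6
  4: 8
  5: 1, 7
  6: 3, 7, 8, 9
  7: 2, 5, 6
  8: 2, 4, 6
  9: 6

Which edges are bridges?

1-5, 3-6, 4-8, 5-7, 6-9

The edges on the cycle 2-8-6-7-2 are not bridges since each lies on that cycle.
But removing 7-5 disconnects 7 from 5; removing 9-6 disconnects 9 from 6; removing 6-3 disconnects 6 from 3; removing 8-4 disconnects 8 from 4 — these are bridges.
In total 5 edges are bridges.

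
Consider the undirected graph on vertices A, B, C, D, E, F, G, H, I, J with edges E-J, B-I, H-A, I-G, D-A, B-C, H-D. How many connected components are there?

4

F is isolated — a component by itself.
Starting from E we can reach E, J. That is one component of size 2.
Starting from A we can reach A, D, H. That is one component of size 3.
Starting from B we can reach B, C, G, I. That is one component of size 4.
Total: 4 components.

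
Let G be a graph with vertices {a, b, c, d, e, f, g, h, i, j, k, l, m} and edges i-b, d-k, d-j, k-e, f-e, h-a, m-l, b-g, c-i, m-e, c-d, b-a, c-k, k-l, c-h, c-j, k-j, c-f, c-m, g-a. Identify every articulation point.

Removing c increases the component count from 1 to 2, so c is a cut vertex.
By contrast removing g leaves 1 component; it is not a cut vertex. No other vertex is a cut vertex either.

c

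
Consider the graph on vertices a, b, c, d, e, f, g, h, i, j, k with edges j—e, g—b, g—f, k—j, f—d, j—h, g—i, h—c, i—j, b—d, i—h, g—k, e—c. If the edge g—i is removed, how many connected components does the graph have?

g and i are still connected via g-k-j-i, so the component count stays at 2.

2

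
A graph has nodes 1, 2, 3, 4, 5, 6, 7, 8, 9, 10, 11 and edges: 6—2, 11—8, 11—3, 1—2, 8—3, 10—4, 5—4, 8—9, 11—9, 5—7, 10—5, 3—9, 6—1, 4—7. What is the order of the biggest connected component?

4

Starting from 1 we can reach 1, 2, 6. That is one component of size 3.
Starting from 3 we can reach 3, 8, 9, 11. That is one component of size 4.
Starting from 4 we can reach 4, 5, 7, 10. That is one component of size 4.
The largest has 4 vertices.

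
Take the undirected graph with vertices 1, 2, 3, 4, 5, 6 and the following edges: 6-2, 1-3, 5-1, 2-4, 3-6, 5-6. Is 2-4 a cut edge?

Removing 2-4 leaves no path between 2 and 4: the component count goes from 1 to 2. So it is a bridge.

Yes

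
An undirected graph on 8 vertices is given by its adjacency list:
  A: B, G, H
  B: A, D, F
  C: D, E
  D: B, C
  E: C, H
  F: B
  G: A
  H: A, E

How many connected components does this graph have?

1

Starting from A we can reach A, B, C, D, E, F, G, H. That is one component of size 8.
Total: 1 component.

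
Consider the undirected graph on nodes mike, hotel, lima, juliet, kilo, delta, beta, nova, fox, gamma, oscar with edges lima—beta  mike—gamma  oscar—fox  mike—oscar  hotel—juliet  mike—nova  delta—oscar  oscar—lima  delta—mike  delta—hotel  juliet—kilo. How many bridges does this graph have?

The edges on the cycle delta-mike-oscar-delta are not bridges since each lies on that cycle.
But removing mike—nova disconnects mike from nova; removing oscar—lima disconnects oscar from lima; removing hotel—juliet disconnects hotel from juliet; removing beta—lima disconnects beta from lima — these are bridges.
In total 8 edges are bridges.

8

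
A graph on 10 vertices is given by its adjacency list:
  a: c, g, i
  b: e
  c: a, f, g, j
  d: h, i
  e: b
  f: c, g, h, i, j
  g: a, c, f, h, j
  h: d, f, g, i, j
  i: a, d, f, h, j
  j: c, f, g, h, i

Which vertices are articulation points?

none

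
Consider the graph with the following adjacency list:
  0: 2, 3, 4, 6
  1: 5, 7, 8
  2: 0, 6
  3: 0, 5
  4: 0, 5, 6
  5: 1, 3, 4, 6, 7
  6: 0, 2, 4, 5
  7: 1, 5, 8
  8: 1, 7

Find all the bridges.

The edges on the cycle 5-1-8-7-5 are not bridges since each lies on that cycle.
Every edge lies on some cycle, so there are no bridges.

none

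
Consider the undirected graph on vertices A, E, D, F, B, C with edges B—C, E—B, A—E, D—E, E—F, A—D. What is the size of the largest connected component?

Starting from A we can reach A, B, C, D, E, F. That is one component of size 6.
The largest has 6 vertices.

6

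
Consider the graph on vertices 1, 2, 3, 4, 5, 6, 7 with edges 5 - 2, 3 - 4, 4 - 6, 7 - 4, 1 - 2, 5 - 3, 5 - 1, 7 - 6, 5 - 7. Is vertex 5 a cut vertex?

Deleting 5 raises the number of components from 1 to 2, so 5 is a cut vertex.

Yes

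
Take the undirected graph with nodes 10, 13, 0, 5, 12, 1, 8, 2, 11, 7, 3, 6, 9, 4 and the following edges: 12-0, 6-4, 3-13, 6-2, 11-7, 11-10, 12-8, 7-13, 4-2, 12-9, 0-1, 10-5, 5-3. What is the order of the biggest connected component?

6

Starting from 2 we can reach 2, 4, 6. That is one component of size 3.
Starting from 0 we can reach 0, 1, 8, 9, 12. That is one component of size 5.
Starting from 3 we can reach 3, 5, 7, 10, 11, 13. That is one component of size 6.
The largest has 6 vertices.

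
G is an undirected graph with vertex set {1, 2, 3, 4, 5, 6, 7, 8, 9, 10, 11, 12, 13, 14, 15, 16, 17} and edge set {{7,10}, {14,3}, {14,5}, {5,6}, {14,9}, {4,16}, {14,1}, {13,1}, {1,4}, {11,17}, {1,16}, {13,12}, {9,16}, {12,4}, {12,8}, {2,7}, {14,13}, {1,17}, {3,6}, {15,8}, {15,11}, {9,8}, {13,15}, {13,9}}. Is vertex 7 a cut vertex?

Yes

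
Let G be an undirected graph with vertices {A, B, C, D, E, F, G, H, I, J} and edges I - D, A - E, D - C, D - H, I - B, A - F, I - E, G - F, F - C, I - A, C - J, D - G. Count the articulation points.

Removing C increases the component count from 1 to 2, so C is a cut vertex.
Removing D increases the component count from 1 to 2, so D is a cut vertex.
Removing I increases the component count from 1 to 2, so I is a cut vertex.
By contrast removing F leaves 1 component; it is not a cut vertex. No other vertex is a cut vertex either.

3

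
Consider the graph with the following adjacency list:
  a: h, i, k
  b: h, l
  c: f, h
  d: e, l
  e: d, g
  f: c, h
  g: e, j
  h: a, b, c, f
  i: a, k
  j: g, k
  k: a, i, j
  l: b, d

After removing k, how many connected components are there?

With k gone, the remaining components are: {a, b, c, d, e, f, g, h, i, j, l}.
That is 1 component.

1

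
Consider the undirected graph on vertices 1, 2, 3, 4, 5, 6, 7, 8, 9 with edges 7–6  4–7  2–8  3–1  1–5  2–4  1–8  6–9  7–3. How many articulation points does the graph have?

3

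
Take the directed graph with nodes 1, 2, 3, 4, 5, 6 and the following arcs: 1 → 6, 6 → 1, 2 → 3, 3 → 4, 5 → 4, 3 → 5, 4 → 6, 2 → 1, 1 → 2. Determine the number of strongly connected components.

1

{1, 2, 3, 4, 5, 6} are all mutually reachable — one SCC of size 6.
That gives 1 strongly connected component.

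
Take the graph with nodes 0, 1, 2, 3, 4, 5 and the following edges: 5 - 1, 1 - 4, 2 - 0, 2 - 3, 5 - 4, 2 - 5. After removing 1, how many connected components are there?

1

With 1 gone, the remaining components are: {0, 2, 3, 4, 5}.
That is 1 component.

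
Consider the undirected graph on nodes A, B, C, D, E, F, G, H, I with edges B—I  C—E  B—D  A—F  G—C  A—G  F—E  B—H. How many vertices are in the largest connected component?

5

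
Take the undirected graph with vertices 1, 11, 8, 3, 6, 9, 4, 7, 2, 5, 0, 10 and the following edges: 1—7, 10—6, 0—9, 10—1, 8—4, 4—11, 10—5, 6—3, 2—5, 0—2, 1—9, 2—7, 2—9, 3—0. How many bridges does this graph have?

2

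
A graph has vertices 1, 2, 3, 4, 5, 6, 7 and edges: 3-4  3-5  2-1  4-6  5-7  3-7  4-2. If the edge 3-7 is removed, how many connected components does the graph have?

3 and 7 are still connected via 3-5-7, so the component count stays at 1.

1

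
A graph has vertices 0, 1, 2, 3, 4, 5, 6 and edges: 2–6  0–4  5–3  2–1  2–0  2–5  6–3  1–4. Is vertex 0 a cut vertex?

No

Deleting 0 leaves 1 component (was 1) (its neighbors 2, 4 remain connected to each other), so 0 is not a cut vertex.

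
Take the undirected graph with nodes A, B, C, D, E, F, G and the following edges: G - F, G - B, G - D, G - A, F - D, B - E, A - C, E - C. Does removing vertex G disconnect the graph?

Deleting G raises the number of components from 1 to 2, so G is a cut vertex.

Yes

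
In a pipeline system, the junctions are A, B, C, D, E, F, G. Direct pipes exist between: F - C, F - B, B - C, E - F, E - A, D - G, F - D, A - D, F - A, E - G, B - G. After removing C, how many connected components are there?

With C gone, the remaining components are: {A, B, D, E, F, G}.
That is 1 component.

1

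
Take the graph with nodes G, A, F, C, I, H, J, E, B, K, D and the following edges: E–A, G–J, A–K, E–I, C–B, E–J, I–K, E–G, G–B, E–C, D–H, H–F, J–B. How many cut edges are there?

The edges on the cycle E-G-J-E are not bridges since each lies on that cycle.
But removing D–H disconnects D from H; removing H–F disconnects H from F — these are bridges.
That makes 2 bridges.

2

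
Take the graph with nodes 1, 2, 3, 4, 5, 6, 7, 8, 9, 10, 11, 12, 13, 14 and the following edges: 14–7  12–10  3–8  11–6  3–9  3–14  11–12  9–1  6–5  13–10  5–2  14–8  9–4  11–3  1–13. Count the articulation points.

Removing 3 increases the component count from 1 to 2, so 3 is a cut vertex.
Removing 5 increases the component count from 1 to 2, so 5 is a cut vertex.
Removing 6 increases the component count from 1 to 2, so 6 is a cut vertex.
Likewise 9, 11, 14 are cut vertices.
By contrast removing 13 leaves 1 component; it is not a cut vertex. No other vertex is a cut vertex either.

6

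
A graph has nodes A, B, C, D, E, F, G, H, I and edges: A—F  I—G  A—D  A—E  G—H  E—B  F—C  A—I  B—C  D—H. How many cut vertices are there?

1

Removing A increases the component count from 1 to 2, so A is a cut vertex.
By contrast removing B leaves 1 component; it is not a cut vertex. No other vertex is a cut vertex either.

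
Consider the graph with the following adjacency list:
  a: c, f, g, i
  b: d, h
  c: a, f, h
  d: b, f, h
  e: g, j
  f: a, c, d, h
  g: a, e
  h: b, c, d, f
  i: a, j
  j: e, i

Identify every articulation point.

a

Removing a increases the component count from 1 to 2, so a is a cut vertex.
By contrast removing c leaves 1 component; it is not a cut vertex. No other vertex is a cut vertex either.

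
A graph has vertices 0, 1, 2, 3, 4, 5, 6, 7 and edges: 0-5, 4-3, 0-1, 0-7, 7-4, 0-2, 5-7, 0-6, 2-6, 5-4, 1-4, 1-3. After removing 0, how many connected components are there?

With 0 gone, the remaining components are: {2, 6}; {1, 3, 4, 5, 7}.
That is 2 components.

2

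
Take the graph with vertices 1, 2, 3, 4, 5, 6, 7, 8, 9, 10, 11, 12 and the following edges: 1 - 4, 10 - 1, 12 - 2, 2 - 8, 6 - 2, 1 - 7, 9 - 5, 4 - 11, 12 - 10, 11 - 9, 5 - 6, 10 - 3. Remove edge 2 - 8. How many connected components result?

2

Before removal there is 1 component.
2 - 8 is a bridge — removing it separates 2's side from 8's side.
After removal: 2 components.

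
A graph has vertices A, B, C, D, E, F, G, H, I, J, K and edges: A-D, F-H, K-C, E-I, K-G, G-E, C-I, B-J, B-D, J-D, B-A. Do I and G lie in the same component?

Yes

From I we can reach C, E, G, I, K, which includes G.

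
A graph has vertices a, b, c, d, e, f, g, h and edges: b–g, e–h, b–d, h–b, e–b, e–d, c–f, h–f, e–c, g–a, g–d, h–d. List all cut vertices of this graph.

Removing g increases the component count from 1 to 2, so g is a cut vertex.
By contrast removing a leaves 1 component; it is not a cut vertex. No other vertex is a cut vertex either.

g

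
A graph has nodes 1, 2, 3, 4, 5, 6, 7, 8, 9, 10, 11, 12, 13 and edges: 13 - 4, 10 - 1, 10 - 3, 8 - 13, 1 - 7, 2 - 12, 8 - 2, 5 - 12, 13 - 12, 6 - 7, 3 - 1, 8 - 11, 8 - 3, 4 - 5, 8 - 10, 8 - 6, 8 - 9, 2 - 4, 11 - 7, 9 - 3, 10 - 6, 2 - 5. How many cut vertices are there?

1

Removing 8 increases the component count from 1 to 2, so 8 is a cut vertex.
By contrast removing 3 leaves 1 component; it is not a cut vertex. No other vertex is a cut vertex either.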